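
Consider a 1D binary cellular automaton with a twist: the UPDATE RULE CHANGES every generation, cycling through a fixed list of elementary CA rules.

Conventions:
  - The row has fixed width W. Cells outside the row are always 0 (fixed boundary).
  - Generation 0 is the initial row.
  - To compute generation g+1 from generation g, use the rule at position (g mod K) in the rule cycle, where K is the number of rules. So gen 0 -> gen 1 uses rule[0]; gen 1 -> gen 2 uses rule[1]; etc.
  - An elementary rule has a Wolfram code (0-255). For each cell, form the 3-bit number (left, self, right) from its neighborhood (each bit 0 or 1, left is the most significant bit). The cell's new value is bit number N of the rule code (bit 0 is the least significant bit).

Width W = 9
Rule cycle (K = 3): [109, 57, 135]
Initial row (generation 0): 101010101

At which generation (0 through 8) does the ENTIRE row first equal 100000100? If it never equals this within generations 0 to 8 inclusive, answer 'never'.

Answer: 8

Derivation:
Gen 0: 101010101
Gen 1 (rule 109): 111111111
Gen 2 (rule 57): 100000000
Gen 3 (rule 135): 101111111
Gen 4 (rule 109): 111000001
Gen 5 (rule 57): 100111100
Gen 6 (rule 135): 101011001
Gen 7 (rule 109): 111111001
Gen 8 (rule 57): 100000100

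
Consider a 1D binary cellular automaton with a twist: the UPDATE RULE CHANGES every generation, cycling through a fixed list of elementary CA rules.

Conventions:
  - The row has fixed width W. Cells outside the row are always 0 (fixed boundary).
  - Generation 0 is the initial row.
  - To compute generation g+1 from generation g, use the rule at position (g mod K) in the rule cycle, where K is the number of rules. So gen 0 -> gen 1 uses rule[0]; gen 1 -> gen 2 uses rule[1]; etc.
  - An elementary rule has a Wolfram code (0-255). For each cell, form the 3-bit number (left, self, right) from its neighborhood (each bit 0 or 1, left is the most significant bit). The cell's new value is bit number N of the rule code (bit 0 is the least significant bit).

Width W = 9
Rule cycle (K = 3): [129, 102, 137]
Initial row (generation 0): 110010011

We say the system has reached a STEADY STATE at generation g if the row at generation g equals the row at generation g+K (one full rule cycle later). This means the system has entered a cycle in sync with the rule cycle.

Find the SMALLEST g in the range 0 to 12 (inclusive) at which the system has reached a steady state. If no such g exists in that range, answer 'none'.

Answer: none

Derivation:
Gen 0: 110010011
Gen 1 (rule 129): 000000000
Gen 2 (rule 102): 000000000
Gen 3 (rule 137): 111111111
Gen 4 (rule 129): 011111110
Gen 5 (rule 102): 100000010
Gen 6 (rule 137): 001111000
Gen 7 (rule 129): 100110011
Gen 8 (rule 102): 101010101
Gen 9 (rule 137): 000000000
Gen 10 (rule 129): 111111111
Gen 11 (rule 102): 000000001
Gen 12 (rule 137): 111111100
Gen 13 (rule 129): 011111001
Gen 14 (rule 102): 100001011
Gen 15 (rule 137): 001100010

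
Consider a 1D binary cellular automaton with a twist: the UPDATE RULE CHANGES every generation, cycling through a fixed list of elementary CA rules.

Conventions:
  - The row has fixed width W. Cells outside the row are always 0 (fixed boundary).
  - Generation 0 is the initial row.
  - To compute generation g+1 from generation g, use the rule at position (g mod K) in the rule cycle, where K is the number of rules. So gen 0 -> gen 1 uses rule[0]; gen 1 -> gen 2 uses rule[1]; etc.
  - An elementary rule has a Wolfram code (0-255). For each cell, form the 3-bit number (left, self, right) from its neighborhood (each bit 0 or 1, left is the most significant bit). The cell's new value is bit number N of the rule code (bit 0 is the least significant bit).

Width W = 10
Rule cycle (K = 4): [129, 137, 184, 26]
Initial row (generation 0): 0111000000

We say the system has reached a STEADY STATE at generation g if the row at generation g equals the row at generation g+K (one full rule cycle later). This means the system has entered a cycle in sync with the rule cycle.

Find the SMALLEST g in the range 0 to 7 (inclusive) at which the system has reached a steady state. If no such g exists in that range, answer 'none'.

Gen 0: 0111000000
Gen 1 (rule 129): 0010011111
Gen 2 (rule 137): 1000011110
Gen 3 (rule 184): 0100011101
Gen 4 (rule 26): 1010110000
Gen 5 (rule 129): 0000000111
Gen 6 (rule 137): 1111110110
Gen 7 (rule 184): 1111101101
Gen 8 (rule 26): 1000001000
Gen 9 (rule 129): 0011100011
Gen 10 (rule 137): 1011001010
Gen 11 (rule 184): 0110100101

Answer: none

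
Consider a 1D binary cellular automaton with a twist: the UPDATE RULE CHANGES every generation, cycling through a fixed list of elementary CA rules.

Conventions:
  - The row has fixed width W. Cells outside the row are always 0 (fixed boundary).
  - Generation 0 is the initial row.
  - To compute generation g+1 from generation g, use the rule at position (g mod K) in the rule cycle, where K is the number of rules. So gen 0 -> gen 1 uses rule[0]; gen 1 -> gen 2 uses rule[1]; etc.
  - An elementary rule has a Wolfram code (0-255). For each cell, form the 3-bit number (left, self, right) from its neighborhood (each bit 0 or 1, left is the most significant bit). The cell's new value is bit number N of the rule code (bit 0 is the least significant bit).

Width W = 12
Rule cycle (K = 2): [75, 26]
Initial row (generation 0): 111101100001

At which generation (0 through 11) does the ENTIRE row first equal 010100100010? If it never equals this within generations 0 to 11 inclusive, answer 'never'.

Gen 0: 111101100001
Gen 1 (rule 75): 100101101110
Gen 2 (rule 26): 011001001001
Gen 3 (rule 75): 111010010010
Gen 4 (rule 26): 100001101101
Gen 5 (rule 75): 001111101100
Gen 6 (rule 26): 011000001010
Gen 7 (rule 75): 111011110000
Gen 8 (rule 26): 100010001000
Gen 9 (rule 75): 001100110011
Gen 10 (rule 26): 011011101110
Gen 11 (rule 75): 111010101010

Answer: never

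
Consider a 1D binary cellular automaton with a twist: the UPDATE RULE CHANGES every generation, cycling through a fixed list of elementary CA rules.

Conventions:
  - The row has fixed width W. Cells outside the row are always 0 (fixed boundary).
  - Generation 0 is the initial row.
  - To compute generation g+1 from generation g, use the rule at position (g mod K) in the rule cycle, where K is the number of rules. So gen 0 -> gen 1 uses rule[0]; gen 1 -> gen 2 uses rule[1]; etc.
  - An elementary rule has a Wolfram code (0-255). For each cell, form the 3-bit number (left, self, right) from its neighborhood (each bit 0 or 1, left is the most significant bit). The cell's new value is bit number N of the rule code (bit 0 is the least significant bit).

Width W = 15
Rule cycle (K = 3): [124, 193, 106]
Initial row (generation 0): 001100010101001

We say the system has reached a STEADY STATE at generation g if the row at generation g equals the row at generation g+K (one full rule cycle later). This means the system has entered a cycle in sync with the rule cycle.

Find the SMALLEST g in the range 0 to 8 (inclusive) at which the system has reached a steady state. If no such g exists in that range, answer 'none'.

Answer: none

Derivation:
Gen 0: 001100010101001
Gen 1 (rule 124): 001110011111101
Gen 2 (rule 193): 100110001111100
Gen 3 (rule 106): 001110011000100
Gen 4 (rule 124): 001011011100110
Gen 5 (rule 193): 100001001100010
Gen 6 (rule 106): 000010011100100
Gen 7 (rule 124): 000011010110110
Gen 8 (rule 193): 111001000010010
Gen 9 (rule 106): 101010000100100
Gen 10 (rule 124): 111111000110110
Gen 11 (rule 193): 011111010010010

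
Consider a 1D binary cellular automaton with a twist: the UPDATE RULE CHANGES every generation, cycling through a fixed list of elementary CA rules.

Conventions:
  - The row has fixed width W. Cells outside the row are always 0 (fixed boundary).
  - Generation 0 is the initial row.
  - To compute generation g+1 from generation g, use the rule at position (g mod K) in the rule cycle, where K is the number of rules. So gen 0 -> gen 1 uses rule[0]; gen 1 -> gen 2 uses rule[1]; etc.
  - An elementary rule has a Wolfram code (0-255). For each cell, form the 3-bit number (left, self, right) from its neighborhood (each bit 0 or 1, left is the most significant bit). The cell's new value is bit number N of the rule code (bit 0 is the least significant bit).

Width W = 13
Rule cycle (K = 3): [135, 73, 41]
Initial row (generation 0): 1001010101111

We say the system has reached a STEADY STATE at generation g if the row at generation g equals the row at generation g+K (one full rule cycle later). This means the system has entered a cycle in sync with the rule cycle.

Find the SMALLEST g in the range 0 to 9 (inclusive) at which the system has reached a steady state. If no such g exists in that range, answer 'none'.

Gen 0: 1001010101111
Gen 1 (rule 135): 1011010100110
Gen 2 (rule 73): 0011000000110
Gen 3 (rule 41): 1010011110100
Gen 4 (rule 135): 1010101100101
Gen 5 (rule 73): 0000001100000
Gen 6 (rule 41): 1111101001111
Gen 7 (rule 135): 0111001010110
Gen 8 (rule 73): 0101000000110
Gen 9 (rule 41): 0010011110100
Gen 10 (rule 135): 1110101100101
Gen 11 (rule 73): 1010001100000
Gen 12 (rule 41): 0100101001111

Answer: none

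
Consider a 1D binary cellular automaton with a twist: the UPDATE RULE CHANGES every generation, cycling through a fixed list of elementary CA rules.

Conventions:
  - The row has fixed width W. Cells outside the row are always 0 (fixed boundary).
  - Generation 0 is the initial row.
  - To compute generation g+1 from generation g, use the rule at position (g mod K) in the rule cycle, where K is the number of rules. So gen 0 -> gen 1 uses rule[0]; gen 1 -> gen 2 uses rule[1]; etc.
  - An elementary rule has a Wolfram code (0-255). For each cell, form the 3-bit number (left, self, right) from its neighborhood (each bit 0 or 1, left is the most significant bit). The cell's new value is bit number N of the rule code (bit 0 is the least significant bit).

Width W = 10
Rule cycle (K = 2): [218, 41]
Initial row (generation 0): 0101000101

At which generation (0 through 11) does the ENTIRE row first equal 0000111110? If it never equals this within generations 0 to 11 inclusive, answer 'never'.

Answer: never

Derivation:
Gen 0: 0101000101
Gen 1 (rule 218): 1000101000
Gen 2 (rule 41): 0010010011
Gen 3 (rule 218): 0101101111
Gen 4 (rule 41): 0011011000
Gen 5 (rule 218): 0111011100
Gen 6 (rule 41): 0100110001
Gen 7 (rule 218): 1011111010
Gen 8 (rule 41): 0110000100
Gen 9 (rule 218): 1111001010
Gen 10 (rule 41): 1000000100
Gen 11 (rule 218): 0100001010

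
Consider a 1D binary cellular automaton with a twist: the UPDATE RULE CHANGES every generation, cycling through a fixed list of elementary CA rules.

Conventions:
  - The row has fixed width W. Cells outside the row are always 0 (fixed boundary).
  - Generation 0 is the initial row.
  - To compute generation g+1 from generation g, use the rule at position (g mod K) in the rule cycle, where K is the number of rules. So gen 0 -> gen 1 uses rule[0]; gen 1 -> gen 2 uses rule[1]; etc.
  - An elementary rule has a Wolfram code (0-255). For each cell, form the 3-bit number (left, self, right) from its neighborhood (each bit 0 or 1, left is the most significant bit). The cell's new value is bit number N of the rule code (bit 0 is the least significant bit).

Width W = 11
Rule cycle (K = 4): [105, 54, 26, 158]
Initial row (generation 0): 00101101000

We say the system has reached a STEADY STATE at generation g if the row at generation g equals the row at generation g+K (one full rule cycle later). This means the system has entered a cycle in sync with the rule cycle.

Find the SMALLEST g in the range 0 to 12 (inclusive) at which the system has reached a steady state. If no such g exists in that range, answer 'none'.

Gen 0: 00101101000
Gen 1 (rule 105): 10011110011
Gen 2 (rule 54): 11100001100
Gen 3 (rule 26): 10010011010
Gen 4 (rule 158): 11111110011
Gen 5 (rule 105): 10000010011
Gen 6 (rule 54): 11000111100
Gen 7 (rule 26): 10101100010
Gen 8 (rule 158): 10101010111
Gen 9 (rule 105): 01010101101
Gen 10 (rule 54): 11111110011
Gen 11 (rule 26): 10000001110
Gen 12 (rule 158): 11000011101
Gen 13 (rule 105): 11011010110
Gen 14 (rule 54): 00100111001
Gen 15 (rule 26): 01011100110
Gen 16 (rule 158): 11011011101

Answer: none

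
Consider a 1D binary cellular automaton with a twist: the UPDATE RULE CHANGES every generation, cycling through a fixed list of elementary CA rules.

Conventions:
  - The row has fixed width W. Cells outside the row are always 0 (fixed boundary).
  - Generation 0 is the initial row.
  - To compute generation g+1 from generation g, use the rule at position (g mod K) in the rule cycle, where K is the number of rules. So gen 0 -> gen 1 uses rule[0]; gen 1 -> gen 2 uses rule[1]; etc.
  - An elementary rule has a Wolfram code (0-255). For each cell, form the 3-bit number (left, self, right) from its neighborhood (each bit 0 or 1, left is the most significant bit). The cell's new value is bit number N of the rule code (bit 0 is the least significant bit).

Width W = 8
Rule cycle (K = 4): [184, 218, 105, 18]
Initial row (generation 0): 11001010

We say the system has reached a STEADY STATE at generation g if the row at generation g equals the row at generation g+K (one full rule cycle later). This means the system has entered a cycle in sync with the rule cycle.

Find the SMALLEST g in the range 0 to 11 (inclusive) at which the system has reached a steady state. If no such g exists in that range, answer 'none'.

Answer: 4

Derivation:
Gen 0: 11001010
Gen 1 (rule 184): 10100101
Gen 2 (rule 218): 00011000
Gen 3 (rule 105): 11011011
Gen 4 (rule 18): 00000000
Gen 5 (rule 184): 00000000
Gen 6 (rule 218): 00000000
Gen 7 (rule 105): 11111111
Gen 8 (rule 18): 00000000
Gen 9 (rule 184): 00000000
Gen 10 (rule 218): 00000000
Gen 11 (rule 105): 11111111
Gen 12 (rule 18): 00000000
Gen 13 (rule 184): 00000000
Gen 14 (rule 218): 00000000
Gen 15 (rule 105): 11111111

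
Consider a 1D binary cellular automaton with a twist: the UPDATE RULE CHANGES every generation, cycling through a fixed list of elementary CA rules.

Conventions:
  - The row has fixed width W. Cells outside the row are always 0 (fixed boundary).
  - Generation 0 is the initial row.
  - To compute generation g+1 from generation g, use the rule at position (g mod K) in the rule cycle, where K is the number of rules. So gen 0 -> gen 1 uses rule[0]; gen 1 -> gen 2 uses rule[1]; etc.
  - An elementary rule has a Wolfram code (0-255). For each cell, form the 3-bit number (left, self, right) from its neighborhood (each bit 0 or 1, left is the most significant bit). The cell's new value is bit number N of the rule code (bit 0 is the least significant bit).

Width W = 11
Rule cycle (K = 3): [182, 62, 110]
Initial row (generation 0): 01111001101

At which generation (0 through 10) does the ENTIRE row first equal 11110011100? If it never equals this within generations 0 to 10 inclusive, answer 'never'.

Answer: 6

Derivation:
Gen 0: 01111001101
Gen 1 (rule 182): 10110110011
Gen 2 (rule 62): 11101101110
Gen 3 (rule 110): 10111111010
Gen 4 (rule 182): 11011110111
Gen 5 (rule 62): 10110001100
Gen 6 (rule 110): 11110011100
Gen 7 (rule 182): 01101101010
Gen 8 (rule 62): 11011011111
Gen 9 (rule 110): 11111110001
Gen 10 (rule 182): 01111101011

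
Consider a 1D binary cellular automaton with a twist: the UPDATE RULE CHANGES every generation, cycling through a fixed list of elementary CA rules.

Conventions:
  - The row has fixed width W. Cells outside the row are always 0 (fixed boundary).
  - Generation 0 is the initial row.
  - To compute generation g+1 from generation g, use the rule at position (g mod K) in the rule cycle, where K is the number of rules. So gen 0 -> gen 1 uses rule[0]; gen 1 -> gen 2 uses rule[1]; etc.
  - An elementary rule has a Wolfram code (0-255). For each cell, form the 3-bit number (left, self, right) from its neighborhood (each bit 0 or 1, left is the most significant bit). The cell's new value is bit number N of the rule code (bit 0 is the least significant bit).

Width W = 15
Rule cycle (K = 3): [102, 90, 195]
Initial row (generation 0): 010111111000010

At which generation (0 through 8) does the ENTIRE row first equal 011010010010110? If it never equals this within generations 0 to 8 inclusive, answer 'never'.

Gen 0: 010111111000010
Gen 1 (rule 102): 111000001000110
Gen 2 (rule 90): 101100010101111
Gen 3 (rule 195): 000101100000111
Gen 4 (rule 102): 001110100001001
Gen 5 (rule 90): 011010010010110
Gen 6 (rule 195): 101000100100010
Gen 7 (rule 102): 111001101100110
Gen 8 (rule 90): 101111101111111

Answer: 5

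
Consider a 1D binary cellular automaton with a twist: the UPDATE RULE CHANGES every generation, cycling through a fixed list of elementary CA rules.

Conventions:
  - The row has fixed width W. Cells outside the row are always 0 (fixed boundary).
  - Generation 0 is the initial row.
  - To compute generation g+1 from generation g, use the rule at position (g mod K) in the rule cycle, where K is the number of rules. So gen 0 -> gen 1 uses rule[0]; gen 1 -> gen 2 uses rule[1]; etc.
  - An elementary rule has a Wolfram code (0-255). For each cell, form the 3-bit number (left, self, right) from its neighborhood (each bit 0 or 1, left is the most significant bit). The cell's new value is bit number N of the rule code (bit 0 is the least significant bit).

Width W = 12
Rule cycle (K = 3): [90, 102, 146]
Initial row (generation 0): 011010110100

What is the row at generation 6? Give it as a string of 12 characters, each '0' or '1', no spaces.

Answer: 000110101001

Derivation:
Gen 0: 011010110100
Gen 1 (rule 90): 111000110010
Gen 2 (rule 102): 001001010110
Gen 3 (rule 146): 010110000001
Gen 4 (rule 90): 100111000010
Gen 5 (rule 102): 101001000110
Gen 6 (rule 146): 000110101001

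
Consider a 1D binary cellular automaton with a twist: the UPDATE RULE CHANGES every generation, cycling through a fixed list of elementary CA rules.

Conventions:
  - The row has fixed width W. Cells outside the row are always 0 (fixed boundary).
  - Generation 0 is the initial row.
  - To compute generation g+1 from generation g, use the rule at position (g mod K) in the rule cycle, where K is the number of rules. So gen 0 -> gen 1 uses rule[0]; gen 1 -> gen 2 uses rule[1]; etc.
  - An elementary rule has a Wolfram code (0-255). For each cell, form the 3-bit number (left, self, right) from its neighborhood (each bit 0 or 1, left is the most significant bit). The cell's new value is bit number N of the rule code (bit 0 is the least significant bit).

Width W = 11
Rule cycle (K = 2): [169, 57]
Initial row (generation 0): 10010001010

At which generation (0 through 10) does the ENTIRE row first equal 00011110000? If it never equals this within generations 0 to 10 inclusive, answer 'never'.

Answer: 5

Derivation:
Gen 0: 10010001010
Gen 1 (rule 169): 00000100100
Gen 2 (rule 57): 11110010011
Gen 3 (rule 169): 11100000010
Gen 4 (rule 57): 10011111001
Gen 5 (rule 169): 00011110000
Gen 6 (rule 57): 11010001111
Gen 7 (rule 169): 10100101110
Gen 8 (rule 57): 01010011001
Gen 9 (rule 169): 00100010000
Gen 10 (rule 57): 10011001111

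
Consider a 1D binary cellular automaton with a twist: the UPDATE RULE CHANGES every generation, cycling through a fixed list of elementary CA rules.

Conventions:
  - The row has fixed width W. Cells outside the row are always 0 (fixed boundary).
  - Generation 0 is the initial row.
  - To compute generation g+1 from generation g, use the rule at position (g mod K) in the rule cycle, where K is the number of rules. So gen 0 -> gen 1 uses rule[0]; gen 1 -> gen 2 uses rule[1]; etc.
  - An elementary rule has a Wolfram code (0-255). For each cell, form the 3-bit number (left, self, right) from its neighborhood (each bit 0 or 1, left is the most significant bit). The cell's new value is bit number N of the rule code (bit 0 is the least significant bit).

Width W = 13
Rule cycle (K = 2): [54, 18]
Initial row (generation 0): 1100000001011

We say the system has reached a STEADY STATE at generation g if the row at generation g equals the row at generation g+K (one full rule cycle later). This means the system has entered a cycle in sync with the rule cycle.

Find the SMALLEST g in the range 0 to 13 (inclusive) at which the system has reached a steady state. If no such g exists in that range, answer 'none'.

Answer: 4

Derivation:
Gen 0: 1100000001011
Gen 1 (rule 54): 0010000011100
Gen 2 (rule 18): 0101000100010
Gen 3 (rule 54): 1111101110111
Gen 4 (rule 18): 0000000000000
Gen 5 (rule 54): 0000000000000
Gen 6 (rule 18): 0000000000000
Gen 7 (rule 54): 0000000000000
Gen 8 (rule 18): 0000000000000
Gen 9 (rule 54): 0000000000000
Gen 10 (rule 18): 0000000000000
Gen 11 (rule 54): 0000000000000
Gen 12 (rule 18): 0000000000000
Gen 13 (rule 54): 0000000000000
Gen 14 (rule 18): 0000000000000
Gen 15 (rule 54): 0000000000000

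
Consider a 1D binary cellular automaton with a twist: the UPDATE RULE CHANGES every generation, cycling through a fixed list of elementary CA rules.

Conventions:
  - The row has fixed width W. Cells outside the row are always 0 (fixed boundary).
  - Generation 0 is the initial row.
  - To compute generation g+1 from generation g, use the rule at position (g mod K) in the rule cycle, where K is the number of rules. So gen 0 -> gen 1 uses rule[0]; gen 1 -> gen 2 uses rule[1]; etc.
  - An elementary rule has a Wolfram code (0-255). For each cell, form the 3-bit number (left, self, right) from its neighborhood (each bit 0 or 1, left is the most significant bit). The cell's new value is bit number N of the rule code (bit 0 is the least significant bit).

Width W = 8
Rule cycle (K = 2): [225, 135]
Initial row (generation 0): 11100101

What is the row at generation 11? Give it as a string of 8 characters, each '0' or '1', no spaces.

Answer: 00110010

Derivation:
Gen 0: 11100101
Gen 1 (rule 225): 01100010
Gen 2 (rule 135): 10001110
Gen 3 (rule 225): 00100110
Gen 4 (rule 135): 11101000
Gen 5 (rule 225): 01110011
Gen 6 (rule 135): 10100100
Gen 7 (rule 225): 01000001
Gen 8 (rule 135): 11011111
Gen 9 (rule 225): 01101111
Gen 10 (rule 135): 10000110
Gen 11 (rule 225): 00110010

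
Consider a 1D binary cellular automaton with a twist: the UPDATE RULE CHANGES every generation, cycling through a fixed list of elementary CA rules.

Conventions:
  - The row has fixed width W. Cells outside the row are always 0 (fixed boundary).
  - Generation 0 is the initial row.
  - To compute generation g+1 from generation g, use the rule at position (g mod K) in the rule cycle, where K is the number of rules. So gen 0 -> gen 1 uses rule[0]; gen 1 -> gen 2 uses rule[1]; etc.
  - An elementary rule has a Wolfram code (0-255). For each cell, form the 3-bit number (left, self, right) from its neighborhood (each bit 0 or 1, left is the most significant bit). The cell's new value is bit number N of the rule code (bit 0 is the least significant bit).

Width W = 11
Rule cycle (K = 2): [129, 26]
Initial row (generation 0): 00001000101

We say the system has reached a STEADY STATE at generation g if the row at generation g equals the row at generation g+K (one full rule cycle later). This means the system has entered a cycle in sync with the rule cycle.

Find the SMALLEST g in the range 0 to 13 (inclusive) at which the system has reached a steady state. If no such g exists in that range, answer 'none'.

Gen 0: 00001000101
Gen 1 (rule 129): 11100010000
Gen 2 (rule 26): 10010101000
Gen 3 (rule 129): 00000000011
Gen 4 (rule 26): 00000000110
Gen 5 (rule 129): 11111110000
Gen 6 (rule 26): 10000001000
Gen 7 (rule 129): 00111100011
Gen 8 (rule 26): 01100010110
Gen 9 (rule 129): 00001000000
Gen 10 (rule 26): 00010100000
Gen 11 (rule 129): 11000001111
Gen 12 (rule 26): 10100011000
Gen 13 (rule 129): 00001000011
Gen 14 (rule 26): 00010100110
Gen 15 (rule 129): 11000000000

Answer: none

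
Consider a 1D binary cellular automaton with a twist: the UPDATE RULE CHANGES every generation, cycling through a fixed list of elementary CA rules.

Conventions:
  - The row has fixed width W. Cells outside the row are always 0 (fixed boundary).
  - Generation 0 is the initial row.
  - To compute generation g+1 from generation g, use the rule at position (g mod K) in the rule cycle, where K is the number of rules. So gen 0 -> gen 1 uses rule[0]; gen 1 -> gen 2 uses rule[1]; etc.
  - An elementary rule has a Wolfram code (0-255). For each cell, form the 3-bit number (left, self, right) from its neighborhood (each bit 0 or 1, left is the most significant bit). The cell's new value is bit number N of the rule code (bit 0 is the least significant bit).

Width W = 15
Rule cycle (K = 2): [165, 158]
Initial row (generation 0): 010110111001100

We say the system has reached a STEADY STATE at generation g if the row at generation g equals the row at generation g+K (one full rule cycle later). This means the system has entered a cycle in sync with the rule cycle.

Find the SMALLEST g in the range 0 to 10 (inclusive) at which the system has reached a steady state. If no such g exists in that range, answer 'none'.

Gen 0: 010110111001100
Gen 1 (rule 165): 011001010000001
Gen 2 (rule 158): 110111011000011
Gen 3 (rule 165): 001010100011000
Gen 4 (rule 158): 011010110110100
Gen 5 (rule 165): 000111001001101
Gen 6 (rule 158): 001110111111001
Gen 7 (rule 165): 100101011110001
Gen 8 (rule 158): 111101011101011
Gen 9 (rule 165): 011011101011100
Gen 10 (rule 158): 110011001011010
Gen 11 (rule 165): 000000001100110
Gen 12 (rule 158): 000000011011101

Answer: none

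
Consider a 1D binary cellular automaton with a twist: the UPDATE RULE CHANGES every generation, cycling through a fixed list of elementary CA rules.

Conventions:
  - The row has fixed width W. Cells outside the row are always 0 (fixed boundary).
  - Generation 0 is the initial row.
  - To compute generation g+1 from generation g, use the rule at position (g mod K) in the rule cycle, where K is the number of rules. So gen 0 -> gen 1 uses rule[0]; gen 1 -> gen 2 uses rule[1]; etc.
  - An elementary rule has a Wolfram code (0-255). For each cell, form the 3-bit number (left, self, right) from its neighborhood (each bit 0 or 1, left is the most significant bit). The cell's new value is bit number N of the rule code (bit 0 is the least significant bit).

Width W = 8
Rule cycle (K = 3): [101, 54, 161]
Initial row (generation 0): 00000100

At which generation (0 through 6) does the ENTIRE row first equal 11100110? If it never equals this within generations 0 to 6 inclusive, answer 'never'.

Gen 0: 00000100
Gen 1 (rule 101): 11110101
Gen 2 (rule 54): 00001111
Gen 3 (rule 161): 11100110
Gen 4 (rule 101): 00100010
Gen 5 (rule 54): 01110111
Gen 6 (rule 161): 00101010

Answer: 3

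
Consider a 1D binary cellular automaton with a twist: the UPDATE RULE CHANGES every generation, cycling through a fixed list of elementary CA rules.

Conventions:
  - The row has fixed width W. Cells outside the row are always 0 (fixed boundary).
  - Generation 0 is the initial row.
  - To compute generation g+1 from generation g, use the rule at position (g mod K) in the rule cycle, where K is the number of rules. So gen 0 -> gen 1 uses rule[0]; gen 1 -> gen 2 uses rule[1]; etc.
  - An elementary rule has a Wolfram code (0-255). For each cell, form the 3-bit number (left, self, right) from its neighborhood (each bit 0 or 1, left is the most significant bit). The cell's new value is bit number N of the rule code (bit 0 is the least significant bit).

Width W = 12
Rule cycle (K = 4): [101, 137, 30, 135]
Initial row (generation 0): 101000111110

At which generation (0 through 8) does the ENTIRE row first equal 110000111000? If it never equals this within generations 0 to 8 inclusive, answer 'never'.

Answer: 2

Derivation:
Gen 0: 101000111110
Gen 1 (rule 101): 111010000010
Gen 2 (rule 137): 110000111000
Gen 3 (rule 30): 101001100100
Gen 4 (rule 135): 101010001101
Gen 5 (rule 101): 111110100111
Gen 6 (rule 137): 111100000110
Gen 7 (rule 30): 100010001101
Gen 8 (rule 135): 101110110001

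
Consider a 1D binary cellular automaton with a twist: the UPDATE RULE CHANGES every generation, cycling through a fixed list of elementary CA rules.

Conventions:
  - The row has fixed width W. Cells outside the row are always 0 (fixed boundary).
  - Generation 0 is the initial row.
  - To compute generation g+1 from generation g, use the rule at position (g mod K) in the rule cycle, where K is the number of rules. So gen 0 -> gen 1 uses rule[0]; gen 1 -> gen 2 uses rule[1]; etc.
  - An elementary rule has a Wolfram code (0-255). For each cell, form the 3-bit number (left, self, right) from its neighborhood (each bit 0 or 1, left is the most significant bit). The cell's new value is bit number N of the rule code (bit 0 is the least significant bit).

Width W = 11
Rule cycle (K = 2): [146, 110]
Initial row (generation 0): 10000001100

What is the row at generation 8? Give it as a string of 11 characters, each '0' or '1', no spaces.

Gen 0: 10000001100
Gen 1 (rule 146): 01000010010
Gen 2 (rule 110): 11000110110
Gen 3 (rule 146): 00101000001
Gen 4 (rule 110): 01111000011
Gen 5 (rule 146): 10110100100
Gen 6 (rule 110): 11111101100
Gen 7 (rule 146): 01111000010
Gen 8 (rule 110): 11001000110

Answer: 11001000110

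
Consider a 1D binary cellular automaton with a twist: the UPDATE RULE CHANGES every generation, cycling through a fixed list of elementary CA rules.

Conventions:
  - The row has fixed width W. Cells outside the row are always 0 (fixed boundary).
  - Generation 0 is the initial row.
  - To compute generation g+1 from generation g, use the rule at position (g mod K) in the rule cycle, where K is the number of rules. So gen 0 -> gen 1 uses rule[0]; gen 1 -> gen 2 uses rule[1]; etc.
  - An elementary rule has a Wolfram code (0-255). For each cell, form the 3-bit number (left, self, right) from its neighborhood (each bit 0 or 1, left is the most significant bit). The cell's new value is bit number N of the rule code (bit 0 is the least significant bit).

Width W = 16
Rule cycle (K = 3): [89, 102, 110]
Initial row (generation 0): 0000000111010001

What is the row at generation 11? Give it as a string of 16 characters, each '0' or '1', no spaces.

Answer: 0110001111000011

Derivation:
Gen 0: 0000000111010001
Gen 1 (rule 89): 1111110101001100
Gen 2 (rule 102): 0000011111010100
Gen 3 (rule 110): 0000110001111100
Gen 4 (rule 89): 1110111101000111
Gen 5 (rule 102): 0011000111001001
Gen 6 (rule 110): 0111001101011011
Gen 7 (rule 89): 0101101100011011
Gen 8 (rule 102): 1110110100101101
Gen 9 (rule 110): 1011111101111111
Gen 10 (rule 89): 0010000101000001
Gen 11 (rule 102): 0110001111000011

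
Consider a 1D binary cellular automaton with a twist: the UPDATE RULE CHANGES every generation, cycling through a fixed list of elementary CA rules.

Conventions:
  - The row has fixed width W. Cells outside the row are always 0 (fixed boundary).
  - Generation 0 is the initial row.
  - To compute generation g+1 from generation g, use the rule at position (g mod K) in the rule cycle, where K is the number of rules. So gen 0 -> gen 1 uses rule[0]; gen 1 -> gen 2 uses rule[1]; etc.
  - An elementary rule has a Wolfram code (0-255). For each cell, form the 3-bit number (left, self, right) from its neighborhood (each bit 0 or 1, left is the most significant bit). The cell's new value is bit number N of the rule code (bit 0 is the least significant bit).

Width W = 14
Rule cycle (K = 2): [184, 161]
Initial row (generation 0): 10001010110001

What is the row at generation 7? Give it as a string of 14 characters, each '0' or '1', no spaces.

Answer: 00010111110100

Derivation:
Gen 0: 10001010110001
Gen 1 (rule 184): 01000101101000
Gen 2 (rule 161): 00010010010011
Gen 3 (rule 184): 00001001001010
Gen 4 (rule 161): 11100000000100
Gen 5 (rule 184): 11010000000010
Gen 6 (rule 161): 00100111111000
Gen 7 (rule 184): 00010111110100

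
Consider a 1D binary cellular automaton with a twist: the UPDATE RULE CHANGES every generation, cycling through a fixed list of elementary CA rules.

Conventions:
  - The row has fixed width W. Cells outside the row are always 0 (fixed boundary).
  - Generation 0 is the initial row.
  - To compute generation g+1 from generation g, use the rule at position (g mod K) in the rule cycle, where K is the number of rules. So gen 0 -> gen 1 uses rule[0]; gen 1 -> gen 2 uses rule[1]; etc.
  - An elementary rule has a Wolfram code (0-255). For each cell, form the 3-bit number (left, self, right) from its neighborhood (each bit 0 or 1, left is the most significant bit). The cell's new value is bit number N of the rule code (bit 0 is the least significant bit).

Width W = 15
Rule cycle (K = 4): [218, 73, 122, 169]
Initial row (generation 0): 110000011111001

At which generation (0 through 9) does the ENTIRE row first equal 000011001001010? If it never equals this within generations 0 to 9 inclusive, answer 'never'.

Gen 0: 110000011111001
Gen 1 (rule 218): 111000111111110
Gen 2 (rule 73): 101010100000010
Gen 3 (rule 122): 010101010000101
Gen 4 (rule 169): 001010100110010
Gen 5 (rule 218): 010000011111101
Gen 6 (rule 73): 000111010000100
Gen 7 (rule 122): 001101101001010
Gen 8 (rule 169): 101011010000100
Gen 9 (rule 218): 000011001001010

Answer: 9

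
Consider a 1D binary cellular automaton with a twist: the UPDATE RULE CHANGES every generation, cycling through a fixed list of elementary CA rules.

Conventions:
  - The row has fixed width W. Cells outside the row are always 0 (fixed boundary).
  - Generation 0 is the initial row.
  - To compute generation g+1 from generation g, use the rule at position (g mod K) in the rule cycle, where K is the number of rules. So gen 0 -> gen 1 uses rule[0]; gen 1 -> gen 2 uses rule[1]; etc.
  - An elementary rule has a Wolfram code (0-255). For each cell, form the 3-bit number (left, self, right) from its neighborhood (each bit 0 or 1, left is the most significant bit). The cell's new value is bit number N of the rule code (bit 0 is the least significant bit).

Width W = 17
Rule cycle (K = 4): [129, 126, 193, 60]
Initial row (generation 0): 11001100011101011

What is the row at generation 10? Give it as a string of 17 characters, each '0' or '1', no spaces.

Answer: 11000111000000000

Derivation:
Gen 0: 11001100011101011
Gen 1 (rule 129): 00000001001000000
Gen 2 (rule 126): 00000011111100000
Gen 3 (rule 193): 11111001111101111
Gen 4 (rule 60): 10000101000011000
Gen 5 (rule 129): 00110000011000011
Gen 6 (rule 126): 01111000111100111
Gen 7 (rule 193): 00111010011100011
Gen 8 (rule 60): 00100111010010010
Gen 9 (rule 129): 10000010000000000
Gen 10 (rule 126): 11000111000000000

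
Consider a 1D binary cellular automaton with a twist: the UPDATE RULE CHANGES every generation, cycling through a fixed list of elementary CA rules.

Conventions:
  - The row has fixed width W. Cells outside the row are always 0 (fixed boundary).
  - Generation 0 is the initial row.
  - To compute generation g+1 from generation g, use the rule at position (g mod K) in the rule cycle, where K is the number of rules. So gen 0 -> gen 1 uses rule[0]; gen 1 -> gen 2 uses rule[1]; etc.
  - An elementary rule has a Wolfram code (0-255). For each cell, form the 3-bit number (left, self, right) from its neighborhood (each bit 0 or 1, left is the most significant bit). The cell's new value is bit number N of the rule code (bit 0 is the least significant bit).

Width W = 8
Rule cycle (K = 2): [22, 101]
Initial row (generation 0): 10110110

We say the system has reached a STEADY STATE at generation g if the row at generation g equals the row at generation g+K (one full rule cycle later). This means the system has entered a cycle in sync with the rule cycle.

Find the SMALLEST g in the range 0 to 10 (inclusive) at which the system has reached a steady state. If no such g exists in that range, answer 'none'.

Answer: 1

Derivation:
Gen 0: 10110110
Gen 1 (rule 22): 10000001
Gen 2 (rule 101): 10111101
Gen 3 (rule 22): 10000001
Gen 4 (rule 101): 10111101
Gen 5 (rule 22): 10000001
Gen 6 (rule 101): 10111101
Gen 7 (rule 22): 10000001
Gen 8 (rule 101): 10111101
Gen 9 (rule 22): 10000001
Gen 10 (rule 101): 10111101
Gen 11 (rule 22): 10000001
Gen 12 (rule 101): 10111101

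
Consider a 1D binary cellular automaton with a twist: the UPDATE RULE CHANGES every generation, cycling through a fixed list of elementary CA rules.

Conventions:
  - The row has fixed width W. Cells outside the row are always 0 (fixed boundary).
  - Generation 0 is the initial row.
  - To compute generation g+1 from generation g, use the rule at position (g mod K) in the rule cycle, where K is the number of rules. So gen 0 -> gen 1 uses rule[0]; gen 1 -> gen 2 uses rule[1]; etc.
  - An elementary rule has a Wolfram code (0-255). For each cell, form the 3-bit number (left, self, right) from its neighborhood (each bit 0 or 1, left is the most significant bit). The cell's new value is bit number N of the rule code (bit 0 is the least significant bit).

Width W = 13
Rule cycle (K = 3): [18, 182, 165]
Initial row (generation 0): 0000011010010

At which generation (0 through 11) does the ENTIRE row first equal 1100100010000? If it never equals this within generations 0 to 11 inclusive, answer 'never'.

Answer: 3

Derivation:
Gen 0: 0000011010010
Gen 1 (rule 18): 0000100001101
Gen 2 (rule 182): 0001110010011
Gen 3 (rule 165): 1100100010000
Gen 4 (rule 18): 0011010101000
Gen 5 (rule 182): 0100111111100
Gen 6 (rule 165): 0100011111001
Gen 7 (rule 18): 1010100000110
Gen 8 (rule 182): 1111110001001
Gen 9 (rule 165): 0111100101001
Gen 10 (rule 18): 1000011000110
Gen 11 (rule 182): 1100100101001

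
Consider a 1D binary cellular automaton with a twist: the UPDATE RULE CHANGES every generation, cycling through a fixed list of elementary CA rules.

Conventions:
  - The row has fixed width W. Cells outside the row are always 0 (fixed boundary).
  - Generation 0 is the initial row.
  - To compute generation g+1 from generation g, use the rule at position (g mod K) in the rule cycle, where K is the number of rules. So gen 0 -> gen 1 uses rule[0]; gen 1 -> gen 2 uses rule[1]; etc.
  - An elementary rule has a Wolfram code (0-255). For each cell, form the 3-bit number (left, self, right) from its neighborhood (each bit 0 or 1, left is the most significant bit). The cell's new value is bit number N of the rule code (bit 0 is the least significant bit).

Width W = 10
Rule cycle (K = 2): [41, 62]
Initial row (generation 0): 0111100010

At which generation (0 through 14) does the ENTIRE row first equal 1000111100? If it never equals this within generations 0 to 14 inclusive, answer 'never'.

Answer: never

Derivation:
Gen 0: 0111100010
Gen 1 (rule 41): 0100001000
Gen 2 (rule 62): 1110011100
Gen 3 (rule 41): 1000010001
Gen 4 (rule 62): 1100111011
Gen 5 (rule 41): 1000100110
Gen 6 (rule 62): 1101111101
Gen 7 (rule 41): 1011000010
Gen 8 (rule 62): 1110100111
Gen 9 (rule 41): 1001000100
Gen 10 (rule 62): 1111101110
Gen 11 (rule 41): 1000011000
Gen 12 (rule 62): 1100110100
Gen 13 (rule 41): 1000101001
Gen 14 (rule 62): 1101111111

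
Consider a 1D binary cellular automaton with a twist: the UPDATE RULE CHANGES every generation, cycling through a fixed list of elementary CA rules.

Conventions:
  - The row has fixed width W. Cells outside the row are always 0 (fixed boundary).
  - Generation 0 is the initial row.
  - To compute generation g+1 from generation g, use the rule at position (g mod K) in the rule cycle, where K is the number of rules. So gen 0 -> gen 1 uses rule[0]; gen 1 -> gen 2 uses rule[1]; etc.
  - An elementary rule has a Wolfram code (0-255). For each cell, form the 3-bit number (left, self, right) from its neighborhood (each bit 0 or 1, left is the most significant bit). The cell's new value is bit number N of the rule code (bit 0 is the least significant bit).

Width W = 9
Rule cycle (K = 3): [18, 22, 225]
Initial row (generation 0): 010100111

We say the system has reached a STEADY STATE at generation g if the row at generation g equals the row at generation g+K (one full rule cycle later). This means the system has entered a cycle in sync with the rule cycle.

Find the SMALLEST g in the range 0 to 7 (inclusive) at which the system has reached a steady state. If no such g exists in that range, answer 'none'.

Answer: 7

Derivation:
Gen 0: 010100111
Gen 1 (rule 18): 100011000
Gen 2 (rule 22): 110100100
Gen 3 (rule 225): 011000001
Gen 4 (rule 18): 100100010
Gen 5 (rule 22): 111110111
Gen 6 (rule 225): 011111011
Gen 7 (rule 18): 100000000
Gen 8 (rule 22): 110000000
Gen 9 (rule 225): 010111111
Gen 10 (rule 18): 100000000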